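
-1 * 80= -80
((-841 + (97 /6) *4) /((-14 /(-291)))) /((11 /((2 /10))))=-293.39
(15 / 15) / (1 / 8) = 8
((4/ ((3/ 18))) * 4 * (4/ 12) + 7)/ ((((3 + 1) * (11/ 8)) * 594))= 13/ 1089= 0.01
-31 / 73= -0.42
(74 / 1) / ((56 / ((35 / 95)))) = 37 / 76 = 0.49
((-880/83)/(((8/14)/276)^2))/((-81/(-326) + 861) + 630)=-22308649440/13450067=-1658.63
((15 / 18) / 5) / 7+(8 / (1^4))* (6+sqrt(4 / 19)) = 16* sqrt(19) / 19+2017 / 42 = 51.69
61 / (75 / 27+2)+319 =14266 / 43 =331.77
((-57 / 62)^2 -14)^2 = 2557021489 / 14776336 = 173.05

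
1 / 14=0.07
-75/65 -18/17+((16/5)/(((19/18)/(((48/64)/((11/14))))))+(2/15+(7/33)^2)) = 3929966/4572711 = 0.86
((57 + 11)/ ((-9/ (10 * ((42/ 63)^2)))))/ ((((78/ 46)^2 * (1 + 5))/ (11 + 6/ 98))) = -389936480/ 18110547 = -21.53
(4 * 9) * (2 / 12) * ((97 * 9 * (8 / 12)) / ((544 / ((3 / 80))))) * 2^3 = 2619 / 1360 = 1.93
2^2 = 4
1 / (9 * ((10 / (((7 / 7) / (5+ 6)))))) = 1 / 990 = 0.00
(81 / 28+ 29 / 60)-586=-122351 / 210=-582.62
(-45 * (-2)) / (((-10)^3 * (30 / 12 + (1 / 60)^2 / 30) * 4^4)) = -1215 / 8640032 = -0.00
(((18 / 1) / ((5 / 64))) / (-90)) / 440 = -0.01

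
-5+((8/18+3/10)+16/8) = -203/90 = -2.26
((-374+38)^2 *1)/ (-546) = -2688/ 13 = -206.77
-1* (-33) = 33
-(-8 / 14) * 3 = 12 / 7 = 1.71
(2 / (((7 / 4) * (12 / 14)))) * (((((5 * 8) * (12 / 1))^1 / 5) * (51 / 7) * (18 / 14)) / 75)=19584 / 1225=15.99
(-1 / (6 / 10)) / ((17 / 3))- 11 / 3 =-202 / 51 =-3.96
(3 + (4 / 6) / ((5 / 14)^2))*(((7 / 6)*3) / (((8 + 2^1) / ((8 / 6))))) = 4319 / 1125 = 3.84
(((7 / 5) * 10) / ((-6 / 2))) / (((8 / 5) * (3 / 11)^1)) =-385 / 36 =-10.69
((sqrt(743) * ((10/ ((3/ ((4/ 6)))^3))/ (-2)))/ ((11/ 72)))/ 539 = -320 * sqrt(743)/ 480249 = -0.02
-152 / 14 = -76 / 7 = -10.86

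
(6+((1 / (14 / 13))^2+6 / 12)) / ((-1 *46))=-1443 / 9016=-0.16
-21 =-21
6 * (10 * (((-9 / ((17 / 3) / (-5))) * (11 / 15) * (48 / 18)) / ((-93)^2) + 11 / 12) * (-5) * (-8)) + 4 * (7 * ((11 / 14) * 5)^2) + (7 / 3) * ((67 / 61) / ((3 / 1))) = 2637.31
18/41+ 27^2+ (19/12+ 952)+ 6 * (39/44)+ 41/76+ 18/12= 43454599/25707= 1690.38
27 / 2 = 13.50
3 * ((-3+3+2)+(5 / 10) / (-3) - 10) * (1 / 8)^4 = -49 / 8192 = -0.01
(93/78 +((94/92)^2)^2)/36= 44278807/698483136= 0.06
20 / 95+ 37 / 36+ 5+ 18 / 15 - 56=-166081 / 3420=-48.56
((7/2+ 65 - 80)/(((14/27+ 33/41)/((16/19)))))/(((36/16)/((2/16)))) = -11316/27835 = -0.41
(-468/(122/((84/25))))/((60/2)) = -3276/7625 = -0.43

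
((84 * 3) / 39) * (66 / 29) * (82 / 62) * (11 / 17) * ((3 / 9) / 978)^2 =69454 / 47508321159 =0.00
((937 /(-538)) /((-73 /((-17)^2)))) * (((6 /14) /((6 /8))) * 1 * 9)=35.46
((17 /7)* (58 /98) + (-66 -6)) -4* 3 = -28319 /343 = -82.56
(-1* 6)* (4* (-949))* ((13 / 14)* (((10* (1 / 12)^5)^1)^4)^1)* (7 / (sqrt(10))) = 1542125* sqrt(10) / 39934999921327865856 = 0.00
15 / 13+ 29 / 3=422 / 39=10.82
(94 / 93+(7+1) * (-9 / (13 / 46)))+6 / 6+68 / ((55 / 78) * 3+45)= -372204113 / 1481025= -251.32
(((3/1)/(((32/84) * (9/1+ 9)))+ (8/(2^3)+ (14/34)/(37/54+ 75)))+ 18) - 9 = 11609041/1111664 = 10.44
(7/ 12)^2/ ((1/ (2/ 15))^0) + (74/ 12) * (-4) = -3503/ 144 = -24.33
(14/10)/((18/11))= 77/90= 0.86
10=10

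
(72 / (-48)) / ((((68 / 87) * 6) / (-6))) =1.92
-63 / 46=-1.37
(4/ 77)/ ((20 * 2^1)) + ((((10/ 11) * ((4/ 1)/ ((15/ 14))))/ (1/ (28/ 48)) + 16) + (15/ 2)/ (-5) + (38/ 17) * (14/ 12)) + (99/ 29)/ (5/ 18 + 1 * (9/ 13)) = 8766742252/ 387771615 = 22.61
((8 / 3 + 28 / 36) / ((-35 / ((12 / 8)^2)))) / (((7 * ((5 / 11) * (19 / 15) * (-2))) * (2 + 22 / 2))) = 1023 / 484120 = 0.00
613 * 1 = 613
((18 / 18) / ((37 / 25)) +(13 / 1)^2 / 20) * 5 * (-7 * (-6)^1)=141813 / 74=1916.39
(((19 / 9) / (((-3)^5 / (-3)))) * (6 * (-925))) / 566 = -17575 / 68769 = -0.26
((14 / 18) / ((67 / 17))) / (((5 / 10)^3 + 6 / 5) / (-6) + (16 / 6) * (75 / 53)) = 504560 / 9083391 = 0.06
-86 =-86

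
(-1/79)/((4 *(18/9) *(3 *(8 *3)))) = -1/45504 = -0.00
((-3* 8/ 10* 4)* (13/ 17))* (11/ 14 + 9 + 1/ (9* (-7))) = -128024/ 1785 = -71.72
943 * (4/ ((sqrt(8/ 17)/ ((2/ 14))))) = 943 * sqrt(34)/ 7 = 785.51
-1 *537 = -537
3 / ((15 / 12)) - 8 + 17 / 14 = -307 / 70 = -4.39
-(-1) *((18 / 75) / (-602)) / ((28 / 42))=-9 / 15050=-0.00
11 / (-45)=-11 / 45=-0.24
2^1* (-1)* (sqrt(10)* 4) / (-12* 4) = sqrt(10) / 6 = 0.53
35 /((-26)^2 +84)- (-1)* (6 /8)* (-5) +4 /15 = -7837 /2280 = -3.44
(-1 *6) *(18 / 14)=-54 / 7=-7.71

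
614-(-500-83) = 1197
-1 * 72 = -72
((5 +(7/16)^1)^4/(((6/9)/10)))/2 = 859346415/131072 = 6556.29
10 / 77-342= -26324 / 77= -341.87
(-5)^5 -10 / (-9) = -3123.89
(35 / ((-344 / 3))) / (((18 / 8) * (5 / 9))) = -21 / 86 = -0.24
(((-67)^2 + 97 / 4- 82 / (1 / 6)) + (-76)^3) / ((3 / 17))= -29576923 / 12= -2464743.58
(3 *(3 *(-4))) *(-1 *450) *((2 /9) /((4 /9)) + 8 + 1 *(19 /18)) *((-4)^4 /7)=39628800 /7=5661257.14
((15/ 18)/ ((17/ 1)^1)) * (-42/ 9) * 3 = -35/ 51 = -0.69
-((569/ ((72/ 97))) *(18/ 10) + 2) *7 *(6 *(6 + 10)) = -928586.40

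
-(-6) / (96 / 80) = 5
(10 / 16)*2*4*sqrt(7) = 5*sqrt(7) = 13.23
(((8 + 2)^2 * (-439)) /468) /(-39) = 10975 /4563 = 2.41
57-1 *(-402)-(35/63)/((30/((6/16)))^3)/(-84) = 35533209601/77414400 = 459.00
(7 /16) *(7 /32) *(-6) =-147 /256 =-0.57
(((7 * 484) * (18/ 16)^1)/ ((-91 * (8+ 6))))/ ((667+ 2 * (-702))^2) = -9/ 1633996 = -0.00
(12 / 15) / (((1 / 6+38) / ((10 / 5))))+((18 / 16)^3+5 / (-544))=1.46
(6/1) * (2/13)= 12/13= 0.92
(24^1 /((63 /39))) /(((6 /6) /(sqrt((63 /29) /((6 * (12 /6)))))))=52 * sqrt(609) /203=6.32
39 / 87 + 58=58.45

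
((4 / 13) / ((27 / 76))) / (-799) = -304 / 280449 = -0.00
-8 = -8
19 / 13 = 1.46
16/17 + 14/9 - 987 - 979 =-300416/153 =-1963.50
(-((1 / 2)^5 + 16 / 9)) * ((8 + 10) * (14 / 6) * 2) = -3647 / 24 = -151.96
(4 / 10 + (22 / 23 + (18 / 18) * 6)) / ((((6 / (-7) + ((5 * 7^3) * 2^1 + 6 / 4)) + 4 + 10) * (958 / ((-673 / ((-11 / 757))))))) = 1005676014 / 9740405125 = 0.10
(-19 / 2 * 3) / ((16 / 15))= -855 / 32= -26.72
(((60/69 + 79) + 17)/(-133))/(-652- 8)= 557/504735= 0.00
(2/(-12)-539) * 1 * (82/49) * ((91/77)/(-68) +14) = -1387229465/109956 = -12616.22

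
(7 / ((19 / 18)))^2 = 15876 / 361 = 43.98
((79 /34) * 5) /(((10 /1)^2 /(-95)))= -1501 /136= -11.04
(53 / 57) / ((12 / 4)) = 53 / 171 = 0.31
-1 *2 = -2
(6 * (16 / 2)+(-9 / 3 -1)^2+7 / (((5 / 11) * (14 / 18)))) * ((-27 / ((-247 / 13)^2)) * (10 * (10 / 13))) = -226260 / 4693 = -48.21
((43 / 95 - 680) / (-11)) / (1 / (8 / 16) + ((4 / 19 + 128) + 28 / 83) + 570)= 5358231 / 60762020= 0.09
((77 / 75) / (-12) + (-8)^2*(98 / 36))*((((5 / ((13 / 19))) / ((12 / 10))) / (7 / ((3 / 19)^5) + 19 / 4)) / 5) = 1410507 / 474400030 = 0.00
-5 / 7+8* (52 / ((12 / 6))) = 207.29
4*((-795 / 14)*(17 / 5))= -5406 / 7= -772.29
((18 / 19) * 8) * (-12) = -1728 / 19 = -90.95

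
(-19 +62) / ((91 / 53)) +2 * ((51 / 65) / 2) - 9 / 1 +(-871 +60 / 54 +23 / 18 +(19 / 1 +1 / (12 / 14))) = -261959 / 315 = -831.62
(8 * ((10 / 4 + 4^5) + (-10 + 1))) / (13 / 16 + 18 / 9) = 26048 / 9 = 2894.22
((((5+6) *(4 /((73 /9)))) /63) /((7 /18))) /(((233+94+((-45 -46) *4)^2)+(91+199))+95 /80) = 12672 /7618391179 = 0.00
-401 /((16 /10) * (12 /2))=-2005 /48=-41.77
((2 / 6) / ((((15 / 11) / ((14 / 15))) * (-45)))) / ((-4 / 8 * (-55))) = -28 / 151875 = -0.00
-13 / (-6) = 13 / 6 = 2.17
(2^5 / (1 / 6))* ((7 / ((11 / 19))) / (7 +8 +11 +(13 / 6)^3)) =5515776 / 85943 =64.18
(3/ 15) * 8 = 8/ 5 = 1.60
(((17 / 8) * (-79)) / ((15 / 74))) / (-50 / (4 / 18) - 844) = 49691 / 64140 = 0.77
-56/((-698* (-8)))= -7/698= -0.01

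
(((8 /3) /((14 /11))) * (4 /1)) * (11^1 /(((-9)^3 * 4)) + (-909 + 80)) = -106364500 /15309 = -6947.84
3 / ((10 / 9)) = 27 / 10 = 2.70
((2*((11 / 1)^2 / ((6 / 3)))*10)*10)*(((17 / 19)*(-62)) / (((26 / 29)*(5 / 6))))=-221909160 / 247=-898417.65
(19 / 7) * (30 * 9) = 5130 / 7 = 732.86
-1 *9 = -9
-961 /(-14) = 961 /14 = 68.64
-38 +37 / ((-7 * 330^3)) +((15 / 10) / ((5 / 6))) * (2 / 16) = -4751320631 / 125779500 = -37.78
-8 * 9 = -72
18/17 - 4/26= 200/221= 0.90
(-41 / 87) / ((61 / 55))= -2255 / 5307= -0.42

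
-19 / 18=-1.06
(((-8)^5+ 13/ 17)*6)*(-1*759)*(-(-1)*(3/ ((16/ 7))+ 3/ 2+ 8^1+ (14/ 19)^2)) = 83192229105579/ 49096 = 1694480794.88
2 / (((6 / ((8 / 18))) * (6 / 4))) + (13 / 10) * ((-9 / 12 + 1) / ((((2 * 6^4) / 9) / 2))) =5237 / 51840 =0.10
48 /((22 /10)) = 240 /11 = 21.82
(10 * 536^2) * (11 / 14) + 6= 15801322 / 7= 2257331.71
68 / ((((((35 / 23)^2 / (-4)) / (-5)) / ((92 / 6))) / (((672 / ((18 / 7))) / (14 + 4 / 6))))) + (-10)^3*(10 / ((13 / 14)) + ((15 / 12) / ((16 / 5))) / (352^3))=10184475702375329 / 68038164480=149687.69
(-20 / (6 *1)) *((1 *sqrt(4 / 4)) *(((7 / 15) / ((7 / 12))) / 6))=-4 / 9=-0.44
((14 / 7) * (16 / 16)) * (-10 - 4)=-28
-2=-2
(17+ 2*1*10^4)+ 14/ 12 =120109/ 6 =20018.17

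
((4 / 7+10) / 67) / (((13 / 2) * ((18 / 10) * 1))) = 740 / 54873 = 0.01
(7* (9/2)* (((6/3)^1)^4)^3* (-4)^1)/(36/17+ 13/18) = -157925376/869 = -181732.31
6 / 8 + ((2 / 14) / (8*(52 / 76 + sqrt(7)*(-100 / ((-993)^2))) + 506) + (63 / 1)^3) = 71192737800*sqrt(7) / 160689993103781905967 + 160720685071990784173541139 / 642759972415127623868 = 250047.75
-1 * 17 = -17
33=33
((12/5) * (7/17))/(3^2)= 28/255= 0.11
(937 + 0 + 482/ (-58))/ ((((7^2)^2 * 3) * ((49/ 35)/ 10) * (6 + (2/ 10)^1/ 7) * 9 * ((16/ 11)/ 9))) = 9257875/ 88150314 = 0.11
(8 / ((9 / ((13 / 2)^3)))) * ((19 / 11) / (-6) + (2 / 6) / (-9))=-424021 / 5346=-79.32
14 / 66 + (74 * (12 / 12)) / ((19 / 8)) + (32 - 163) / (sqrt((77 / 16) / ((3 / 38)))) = 19669 / 627 - 262 * sqrt(8778) / 1463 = 14.59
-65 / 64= -1.02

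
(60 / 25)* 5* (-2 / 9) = -8 / 3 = -2.67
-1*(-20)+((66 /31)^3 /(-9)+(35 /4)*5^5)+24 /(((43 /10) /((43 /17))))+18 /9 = 55463635129 /2025788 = 27378.80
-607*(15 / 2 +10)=-21245 / 2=-10622.50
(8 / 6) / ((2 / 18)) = 12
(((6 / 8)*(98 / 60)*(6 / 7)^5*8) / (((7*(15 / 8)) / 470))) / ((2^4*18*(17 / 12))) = 81216 / 204085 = 0.40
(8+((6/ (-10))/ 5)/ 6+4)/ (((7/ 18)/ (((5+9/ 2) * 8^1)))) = 409716/ 175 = 2341.23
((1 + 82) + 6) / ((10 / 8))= 356 / 5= 71.20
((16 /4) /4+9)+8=18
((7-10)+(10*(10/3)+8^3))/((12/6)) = 1627/6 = 271.17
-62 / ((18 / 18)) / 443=-62 / 443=-0.14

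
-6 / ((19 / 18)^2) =-1944 / 361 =-5.39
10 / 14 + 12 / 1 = 89 / 7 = 12.71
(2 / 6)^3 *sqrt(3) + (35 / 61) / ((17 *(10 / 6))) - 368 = -381595 / 1037 + sqrt(3) / 27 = -367.92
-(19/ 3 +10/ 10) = -22/ 3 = -7.33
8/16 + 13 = 27/2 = 13.50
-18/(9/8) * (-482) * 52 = 401024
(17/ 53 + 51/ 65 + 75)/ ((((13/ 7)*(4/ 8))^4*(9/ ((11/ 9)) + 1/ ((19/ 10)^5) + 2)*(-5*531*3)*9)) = -39190366158615056/ 258087655919308992075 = -0.00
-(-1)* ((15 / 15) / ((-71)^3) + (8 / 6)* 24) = 11453151 / 357911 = 32.00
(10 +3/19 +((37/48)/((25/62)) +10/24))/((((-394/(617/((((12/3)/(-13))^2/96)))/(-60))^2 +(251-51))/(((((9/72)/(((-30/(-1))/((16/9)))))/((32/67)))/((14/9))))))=933248206860848541/1499306303142163455520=0.00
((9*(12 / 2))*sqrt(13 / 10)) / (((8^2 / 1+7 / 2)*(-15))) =-2*sqrt(130) / 375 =-0.06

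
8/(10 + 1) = 8/11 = 0.73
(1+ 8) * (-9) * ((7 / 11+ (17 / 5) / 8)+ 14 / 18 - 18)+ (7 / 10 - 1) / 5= 2879733 / 2200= 1308.97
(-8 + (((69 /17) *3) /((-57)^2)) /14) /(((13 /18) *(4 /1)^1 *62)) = -6185889 /138499816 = -0.04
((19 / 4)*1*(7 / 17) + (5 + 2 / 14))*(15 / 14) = 50685 / 6664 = 7.61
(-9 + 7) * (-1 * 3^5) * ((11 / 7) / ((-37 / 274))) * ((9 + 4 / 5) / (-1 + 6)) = -10253628 / 925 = -11085.00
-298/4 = -149/2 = -74.50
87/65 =1.34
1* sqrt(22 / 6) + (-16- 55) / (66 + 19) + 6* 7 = sqrt(33) / 3 + 3499 / 85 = 43.08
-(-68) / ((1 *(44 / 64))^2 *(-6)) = -8704 / 363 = -23.98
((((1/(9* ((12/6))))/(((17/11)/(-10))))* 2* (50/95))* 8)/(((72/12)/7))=-30800/8721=-3.53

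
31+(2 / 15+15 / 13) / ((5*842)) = 25449701 / 820950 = 31.00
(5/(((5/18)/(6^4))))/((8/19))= 55404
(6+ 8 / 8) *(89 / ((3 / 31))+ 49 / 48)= 103117 / 16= 6444.81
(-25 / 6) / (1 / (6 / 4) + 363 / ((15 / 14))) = -125 / 10184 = -0.01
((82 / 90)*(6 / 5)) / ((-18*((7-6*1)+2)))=-41 / 2025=-0.02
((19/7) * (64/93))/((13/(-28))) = -4.02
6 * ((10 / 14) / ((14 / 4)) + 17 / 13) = 5778 / 637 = 9.07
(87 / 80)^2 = 7569 / 6400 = 1.18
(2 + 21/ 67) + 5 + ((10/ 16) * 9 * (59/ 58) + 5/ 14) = 13.39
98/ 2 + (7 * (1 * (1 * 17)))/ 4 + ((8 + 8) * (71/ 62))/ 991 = 9679387/ 122884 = 78.77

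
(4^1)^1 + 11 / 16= 75 / 16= 4.69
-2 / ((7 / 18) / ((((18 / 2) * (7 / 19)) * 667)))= -216108 / 19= -11374.11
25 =25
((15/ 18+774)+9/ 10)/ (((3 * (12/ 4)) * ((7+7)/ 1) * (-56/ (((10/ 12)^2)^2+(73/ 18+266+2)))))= -29.96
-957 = -957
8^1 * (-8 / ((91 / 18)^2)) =-20736 / 8281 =-2.50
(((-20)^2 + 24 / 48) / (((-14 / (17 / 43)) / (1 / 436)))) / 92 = -13617 / 48294848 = -0.00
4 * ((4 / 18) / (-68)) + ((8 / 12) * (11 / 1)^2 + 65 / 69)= 287135 / 3519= 81.60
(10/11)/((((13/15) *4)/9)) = 675/286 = 2.36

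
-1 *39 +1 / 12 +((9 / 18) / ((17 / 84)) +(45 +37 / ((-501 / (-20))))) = 341735 / 34068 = 10.03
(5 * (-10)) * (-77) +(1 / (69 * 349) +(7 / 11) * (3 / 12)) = 4079490011 / 1059564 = 3850.16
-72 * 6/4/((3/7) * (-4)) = 63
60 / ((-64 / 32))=-30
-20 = -20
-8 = -8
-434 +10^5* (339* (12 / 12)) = 33899566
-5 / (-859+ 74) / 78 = 1 / 12246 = 0.00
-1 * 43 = -43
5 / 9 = 0.56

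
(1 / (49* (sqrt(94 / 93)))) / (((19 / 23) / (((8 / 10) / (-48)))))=-23* sqrt(8742) / 5250840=-0.00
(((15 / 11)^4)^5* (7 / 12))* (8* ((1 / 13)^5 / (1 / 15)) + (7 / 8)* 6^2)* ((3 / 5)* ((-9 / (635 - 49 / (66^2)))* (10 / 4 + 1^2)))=-6174446651412591738338470458984375 / 22840151937892883739362402809052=-270.33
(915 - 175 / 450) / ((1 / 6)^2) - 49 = 32877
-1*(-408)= 408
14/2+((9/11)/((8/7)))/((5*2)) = 6223/880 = 7.07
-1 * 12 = -12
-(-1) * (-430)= -430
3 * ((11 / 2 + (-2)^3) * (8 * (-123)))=7380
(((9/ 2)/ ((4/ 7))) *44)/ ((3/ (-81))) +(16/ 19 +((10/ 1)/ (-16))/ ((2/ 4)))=-711049/ 76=-9355.91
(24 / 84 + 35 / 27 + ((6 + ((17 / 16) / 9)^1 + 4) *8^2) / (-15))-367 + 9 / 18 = -771287 / 1890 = -408.09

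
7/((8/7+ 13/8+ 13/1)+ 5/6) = 1176/2789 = 0.42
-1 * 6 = -6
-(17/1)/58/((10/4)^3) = -68/3625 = -0.02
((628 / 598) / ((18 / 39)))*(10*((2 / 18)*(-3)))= -1570 / 207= -7.58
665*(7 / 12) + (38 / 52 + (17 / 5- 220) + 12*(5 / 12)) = 138097 / 780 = 177.05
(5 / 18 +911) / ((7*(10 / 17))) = 278851 / 1260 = 221.31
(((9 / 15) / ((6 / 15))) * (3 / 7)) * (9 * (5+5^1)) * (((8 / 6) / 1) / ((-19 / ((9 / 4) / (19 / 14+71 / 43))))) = -104490 / 34409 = -3.04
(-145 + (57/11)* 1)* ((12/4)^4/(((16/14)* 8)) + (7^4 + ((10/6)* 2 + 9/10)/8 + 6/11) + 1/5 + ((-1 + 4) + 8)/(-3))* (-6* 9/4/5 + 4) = -16943485429/38720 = -437590.02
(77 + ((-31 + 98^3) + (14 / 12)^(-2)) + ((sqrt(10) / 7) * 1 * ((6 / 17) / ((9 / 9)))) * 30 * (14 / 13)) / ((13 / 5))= 1800 * sqrt(10) / 2873 + 17738730 / 49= 362016.88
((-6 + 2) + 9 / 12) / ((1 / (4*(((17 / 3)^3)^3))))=-1541642394461 / 19683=-78323547.96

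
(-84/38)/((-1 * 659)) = 42/12521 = 0.00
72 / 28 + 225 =1593 / 7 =227.57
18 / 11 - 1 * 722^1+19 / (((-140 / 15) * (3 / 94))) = -120759 / 154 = -784.15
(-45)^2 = 2025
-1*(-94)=94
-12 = -12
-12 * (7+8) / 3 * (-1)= 60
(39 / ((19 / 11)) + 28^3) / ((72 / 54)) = 16480.93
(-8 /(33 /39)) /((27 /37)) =-3848 /297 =-12.96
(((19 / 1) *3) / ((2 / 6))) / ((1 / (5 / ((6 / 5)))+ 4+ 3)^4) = 66796875 / 1073283121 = 0.06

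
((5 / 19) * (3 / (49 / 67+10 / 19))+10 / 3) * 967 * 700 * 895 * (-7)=-80680810962500 / 4803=-16798003531.65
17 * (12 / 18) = 34 / 3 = 11.33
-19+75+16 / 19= 1080 / 19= 56.84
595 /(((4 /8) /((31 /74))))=18445 /37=498.51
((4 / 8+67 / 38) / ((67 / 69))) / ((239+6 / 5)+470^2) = 4945 / 469185791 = 0.00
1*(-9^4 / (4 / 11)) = -72171 / 4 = -18042.75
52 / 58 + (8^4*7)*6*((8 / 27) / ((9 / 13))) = 172951610 / 2349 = 73627.76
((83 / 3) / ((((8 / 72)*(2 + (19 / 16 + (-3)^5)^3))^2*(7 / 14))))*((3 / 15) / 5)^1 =8355053568 / 9317293038213065178025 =0.00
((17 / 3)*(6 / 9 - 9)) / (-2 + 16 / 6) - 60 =-785 / 6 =-130.83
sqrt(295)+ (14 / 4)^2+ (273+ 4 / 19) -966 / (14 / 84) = -418801 / 76+ sqrt(295) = -5493.36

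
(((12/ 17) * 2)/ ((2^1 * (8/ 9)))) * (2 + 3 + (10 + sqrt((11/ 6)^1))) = 9 * sqrt(66)/ 68 + 405/ 34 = 12.99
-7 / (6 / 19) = -133 / 6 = -22.17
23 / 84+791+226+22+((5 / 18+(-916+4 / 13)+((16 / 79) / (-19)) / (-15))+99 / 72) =6158150119 / 49172760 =125.23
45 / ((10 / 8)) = 36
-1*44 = -44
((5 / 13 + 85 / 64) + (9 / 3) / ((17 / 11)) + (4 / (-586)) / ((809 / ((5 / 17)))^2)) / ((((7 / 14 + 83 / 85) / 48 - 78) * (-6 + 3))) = 842392511723705 / 53926271482048394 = 0.02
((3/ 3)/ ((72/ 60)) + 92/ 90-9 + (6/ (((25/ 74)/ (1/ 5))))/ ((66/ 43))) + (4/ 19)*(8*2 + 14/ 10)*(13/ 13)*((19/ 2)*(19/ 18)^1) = 789601/ 24750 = 31.90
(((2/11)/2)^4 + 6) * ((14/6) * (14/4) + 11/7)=35929423/614922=58.43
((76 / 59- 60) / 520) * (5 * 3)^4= -4384125 / 767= -5715.94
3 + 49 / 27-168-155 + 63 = -6890 / 27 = -255.19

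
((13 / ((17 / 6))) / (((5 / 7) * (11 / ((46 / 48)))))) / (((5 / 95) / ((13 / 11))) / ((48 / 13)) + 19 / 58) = 1064532 / 646085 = 1.65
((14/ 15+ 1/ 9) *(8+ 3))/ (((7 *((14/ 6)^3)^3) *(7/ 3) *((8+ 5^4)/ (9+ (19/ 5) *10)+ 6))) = 53141913/ 3015423283075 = 0.00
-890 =-890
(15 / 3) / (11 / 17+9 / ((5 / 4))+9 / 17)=425 / 712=0.60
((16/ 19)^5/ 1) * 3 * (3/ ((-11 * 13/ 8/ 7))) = -528482304/ 354082157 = -1.49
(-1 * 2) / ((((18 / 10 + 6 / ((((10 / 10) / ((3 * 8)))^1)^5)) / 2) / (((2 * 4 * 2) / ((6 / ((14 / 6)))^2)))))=-3920 / 19349177049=-0.00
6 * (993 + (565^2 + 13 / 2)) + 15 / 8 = 15370791 / 8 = 1921348.88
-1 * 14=-14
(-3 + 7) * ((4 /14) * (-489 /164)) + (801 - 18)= 779.59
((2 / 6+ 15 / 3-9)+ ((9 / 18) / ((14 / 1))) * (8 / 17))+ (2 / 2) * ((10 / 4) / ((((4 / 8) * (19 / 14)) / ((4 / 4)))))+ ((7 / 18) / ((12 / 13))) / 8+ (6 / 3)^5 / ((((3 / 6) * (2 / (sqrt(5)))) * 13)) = 339959 / 3907008+ 32 * sqrt(5) / 13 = 5.59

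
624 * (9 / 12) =468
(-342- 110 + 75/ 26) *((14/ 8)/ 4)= -81739/ 416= -196.49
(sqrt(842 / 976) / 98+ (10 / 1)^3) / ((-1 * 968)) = -1.03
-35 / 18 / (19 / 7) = -245 / 342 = -0.72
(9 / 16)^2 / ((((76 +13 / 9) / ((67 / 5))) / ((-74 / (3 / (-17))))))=602397 / 26240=22.96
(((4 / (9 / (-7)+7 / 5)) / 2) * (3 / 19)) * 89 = 9345 / 38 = 245.92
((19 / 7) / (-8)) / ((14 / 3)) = -57 / 784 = -0.07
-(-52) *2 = 104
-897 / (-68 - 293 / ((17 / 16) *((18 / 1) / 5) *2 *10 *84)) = 5764122 / 437261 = 13.18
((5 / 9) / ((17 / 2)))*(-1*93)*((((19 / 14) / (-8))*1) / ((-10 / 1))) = -589 / 5712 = -0.10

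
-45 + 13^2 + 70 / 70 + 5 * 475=2500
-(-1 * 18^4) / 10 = 52488 / 5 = 10497.60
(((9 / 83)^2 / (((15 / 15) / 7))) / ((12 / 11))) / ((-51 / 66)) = -22869 / 234226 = -0.10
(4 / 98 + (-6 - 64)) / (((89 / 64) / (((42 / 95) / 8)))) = -164544 / 59185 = -2.78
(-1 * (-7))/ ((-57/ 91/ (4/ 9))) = -2548/ 513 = -4.97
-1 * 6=-6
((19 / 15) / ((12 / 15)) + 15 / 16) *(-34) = -2057 / 24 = -85.71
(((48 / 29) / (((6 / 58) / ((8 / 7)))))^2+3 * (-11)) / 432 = 14767 / 21168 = 0.70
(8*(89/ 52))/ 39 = 178/ 507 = 0.35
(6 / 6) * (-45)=-45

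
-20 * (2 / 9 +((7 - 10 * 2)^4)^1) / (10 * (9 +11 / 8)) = -49552 / 9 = -5505.78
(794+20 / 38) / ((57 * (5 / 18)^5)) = 9508306176 / 1128125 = 8428.42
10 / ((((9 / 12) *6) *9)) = 20 / 81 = 0.25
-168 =-168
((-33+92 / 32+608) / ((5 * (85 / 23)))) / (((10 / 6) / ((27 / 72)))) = 956961 / 136000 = 7.04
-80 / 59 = -1.36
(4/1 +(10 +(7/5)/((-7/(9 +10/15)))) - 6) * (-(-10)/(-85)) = -182/255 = -0.71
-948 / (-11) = 948 / 11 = 86.18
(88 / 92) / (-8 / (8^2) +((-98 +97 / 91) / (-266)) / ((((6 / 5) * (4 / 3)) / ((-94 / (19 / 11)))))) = -0.08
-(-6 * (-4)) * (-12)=288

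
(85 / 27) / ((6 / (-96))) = -50.37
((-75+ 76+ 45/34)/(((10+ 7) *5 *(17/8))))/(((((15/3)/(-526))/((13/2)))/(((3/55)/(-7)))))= 3241212/47287625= 0.07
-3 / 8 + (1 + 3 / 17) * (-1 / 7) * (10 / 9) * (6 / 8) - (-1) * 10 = 27089 / 2856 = 9.48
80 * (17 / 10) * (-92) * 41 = -512992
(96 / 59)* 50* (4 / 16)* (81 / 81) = 1200 / 59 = 20.34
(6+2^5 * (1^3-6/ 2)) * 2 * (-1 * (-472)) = -54752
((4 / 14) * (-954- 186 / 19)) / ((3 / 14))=-1285.05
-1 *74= -74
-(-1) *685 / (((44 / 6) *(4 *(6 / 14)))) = 4795 / 88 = 54.49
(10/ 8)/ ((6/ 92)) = 115/ 6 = 19.17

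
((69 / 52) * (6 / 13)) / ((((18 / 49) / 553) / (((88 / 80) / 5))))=6855541 / 33800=202.83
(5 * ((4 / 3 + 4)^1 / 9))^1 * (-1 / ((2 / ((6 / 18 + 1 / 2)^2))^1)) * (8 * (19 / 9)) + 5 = -27065 / 2187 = -12.38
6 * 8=48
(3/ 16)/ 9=1/ 48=0.02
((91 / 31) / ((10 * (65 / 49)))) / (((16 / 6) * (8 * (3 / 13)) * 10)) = 4459 / 992000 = 0.00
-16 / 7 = -2.29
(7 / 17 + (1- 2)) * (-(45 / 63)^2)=0.30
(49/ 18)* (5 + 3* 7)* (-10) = -6370/ 9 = -707.78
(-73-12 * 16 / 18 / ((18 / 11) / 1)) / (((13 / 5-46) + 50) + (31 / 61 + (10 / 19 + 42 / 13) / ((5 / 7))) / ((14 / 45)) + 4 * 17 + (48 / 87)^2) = -1904376740630 / 2237894428113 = -0.85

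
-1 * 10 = -10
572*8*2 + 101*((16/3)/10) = 138088/15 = 9205.87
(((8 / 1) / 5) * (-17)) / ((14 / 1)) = -68 / 35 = -1.94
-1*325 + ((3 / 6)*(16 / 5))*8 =-1561 / 5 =-312.20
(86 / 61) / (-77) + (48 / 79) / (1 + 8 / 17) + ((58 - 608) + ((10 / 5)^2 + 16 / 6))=-15109828544 / 27829725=-542.94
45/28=1.61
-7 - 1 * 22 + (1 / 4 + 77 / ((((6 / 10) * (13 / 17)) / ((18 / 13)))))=137645 / 676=203.62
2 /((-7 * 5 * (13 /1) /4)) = -0.02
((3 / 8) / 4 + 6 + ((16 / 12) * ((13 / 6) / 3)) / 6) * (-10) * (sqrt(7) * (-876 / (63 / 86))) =254431645 * sqrt(7) / 3402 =197872.68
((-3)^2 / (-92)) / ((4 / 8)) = -0.20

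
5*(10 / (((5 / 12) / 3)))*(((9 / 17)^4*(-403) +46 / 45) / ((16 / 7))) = -805992383 / 167042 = -4825.09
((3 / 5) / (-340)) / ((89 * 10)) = -3 / 1513000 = -0.00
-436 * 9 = -3924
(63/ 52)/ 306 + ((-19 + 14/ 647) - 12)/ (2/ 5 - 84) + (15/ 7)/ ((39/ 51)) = 5316289987/ 1673519848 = 3.18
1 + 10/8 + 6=33/4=8.25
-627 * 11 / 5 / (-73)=6897 / 365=18.90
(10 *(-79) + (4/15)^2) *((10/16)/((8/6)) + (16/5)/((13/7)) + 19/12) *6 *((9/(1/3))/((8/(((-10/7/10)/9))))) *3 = 2093439919/728000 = 2875.60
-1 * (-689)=689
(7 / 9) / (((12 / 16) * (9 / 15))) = 140 / 81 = 1.73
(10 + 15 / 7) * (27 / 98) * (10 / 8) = 11475 / 2744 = 4.18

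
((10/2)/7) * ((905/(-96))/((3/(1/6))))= -4525/12096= -0.37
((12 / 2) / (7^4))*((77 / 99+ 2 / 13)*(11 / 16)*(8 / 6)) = 1199 / 561834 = 0.00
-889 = -889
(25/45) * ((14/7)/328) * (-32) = -40/369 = -0.11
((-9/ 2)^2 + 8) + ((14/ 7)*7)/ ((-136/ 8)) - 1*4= 1593/ 68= 23.43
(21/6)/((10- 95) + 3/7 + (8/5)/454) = -55615/1343784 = -0.04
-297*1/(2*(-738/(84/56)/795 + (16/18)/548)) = 97043265/403364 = 240.58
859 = 859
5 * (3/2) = 15/2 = 7.50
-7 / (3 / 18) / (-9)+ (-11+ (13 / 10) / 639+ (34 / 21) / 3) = -86353 / 14910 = -5.79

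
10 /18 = 5 /9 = 0.56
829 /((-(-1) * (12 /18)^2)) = 7461 /4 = 1865.25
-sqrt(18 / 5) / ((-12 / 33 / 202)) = 3333 * sqrt(10) / 10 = 1053.99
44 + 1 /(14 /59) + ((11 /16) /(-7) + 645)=77629 /112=693.12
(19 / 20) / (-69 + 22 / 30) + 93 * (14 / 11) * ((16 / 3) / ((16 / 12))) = 21331341 / 45056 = 473.44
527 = 527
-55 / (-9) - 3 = 28 / 9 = 3.11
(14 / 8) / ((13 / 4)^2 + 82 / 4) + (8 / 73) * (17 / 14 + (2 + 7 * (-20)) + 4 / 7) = -539544 / 36281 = -14.87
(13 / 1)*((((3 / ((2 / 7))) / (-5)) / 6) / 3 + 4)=3029 / 60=50.48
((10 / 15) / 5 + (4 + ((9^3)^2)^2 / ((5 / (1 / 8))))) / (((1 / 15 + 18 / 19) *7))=946969622873 / 952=994715990.41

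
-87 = -87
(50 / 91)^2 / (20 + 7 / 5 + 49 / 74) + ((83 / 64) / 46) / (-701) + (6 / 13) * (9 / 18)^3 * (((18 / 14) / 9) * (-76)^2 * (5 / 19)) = 1749542899879631 / 139504560354432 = 12.54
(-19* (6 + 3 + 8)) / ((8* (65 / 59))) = -19057 / 520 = -36.65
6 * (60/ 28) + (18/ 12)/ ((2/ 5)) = 16.61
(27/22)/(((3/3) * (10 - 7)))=9/22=0.41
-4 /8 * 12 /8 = -3 /4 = -0.75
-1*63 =-63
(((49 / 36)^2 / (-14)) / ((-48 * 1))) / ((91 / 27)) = 49 / 59904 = 0.00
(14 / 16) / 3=7 / 24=0.29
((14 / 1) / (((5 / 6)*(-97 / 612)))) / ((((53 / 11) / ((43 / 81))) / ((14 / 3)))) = -54.50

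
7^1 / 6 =7 / 6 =1.17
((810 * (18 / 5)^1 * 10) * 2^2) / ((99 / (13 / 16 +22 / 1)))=295650 / 11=26877.27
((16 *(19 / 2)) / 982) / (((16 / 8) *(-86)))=-19 / 21113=-0.00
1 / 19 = 0.05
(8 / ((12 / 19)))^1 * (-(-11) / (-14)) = -209 / 21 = -9.95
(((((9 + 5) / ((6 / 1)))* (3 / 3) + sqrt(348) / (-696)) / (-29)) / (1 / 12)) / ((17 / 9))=-252 / 493 + 9* sqrt(87) / 14297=-0.51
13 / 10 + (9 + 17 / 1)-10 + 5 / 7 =18.01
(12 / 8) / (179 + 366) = 3 / 1090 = 0.00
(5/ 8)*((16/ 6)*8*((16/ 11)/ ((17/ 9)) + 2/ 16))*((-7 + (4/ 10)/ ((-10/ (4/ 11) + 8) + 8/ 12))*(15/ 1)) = -26559065/ 21131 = -1256.88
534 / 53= 10.08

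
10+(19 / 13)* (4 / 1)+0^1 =15.85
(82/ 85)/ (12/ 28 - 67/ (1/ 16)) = -0.00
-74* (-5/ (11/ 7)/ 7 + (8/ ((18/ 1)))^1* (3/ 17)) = 15614/ 561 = 27.83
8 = 8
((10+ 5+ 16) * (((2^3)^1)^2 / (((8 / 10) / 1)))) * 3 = 7440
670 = 670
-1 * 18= -18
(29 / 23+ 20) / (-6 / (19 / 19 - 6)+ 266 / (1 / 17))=2445 / 520168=0.00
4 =4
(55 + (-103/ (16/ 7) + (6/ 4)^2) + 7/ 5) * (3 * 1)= 40.76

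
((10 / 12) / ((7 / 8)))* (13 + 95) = 720 / 7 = 102.86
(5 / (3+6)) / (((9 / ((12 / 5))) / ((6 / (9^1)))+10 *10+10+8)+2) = 8 / 1809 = 0.00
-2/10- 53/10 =-11/2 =-5.50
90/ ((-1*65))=-18/ 13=-1.38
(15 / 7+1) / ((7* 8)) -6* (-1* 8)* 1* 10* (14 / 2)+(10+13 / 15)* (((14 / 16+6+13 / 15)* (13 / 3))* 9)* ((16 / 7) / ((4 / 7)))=242310823 / 14700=16483.73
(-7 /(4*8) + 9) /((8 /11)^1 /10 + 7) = 15455 /12448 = 1.24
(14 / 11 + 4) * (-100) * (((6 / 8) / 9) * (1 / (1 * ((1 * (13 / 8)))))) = -11600 / 429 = -27.04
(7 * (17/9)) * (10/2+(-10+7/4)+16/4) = 119/12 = 9.92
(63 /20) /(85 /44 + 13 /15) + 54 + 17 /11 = 1151386 /20317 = 56.67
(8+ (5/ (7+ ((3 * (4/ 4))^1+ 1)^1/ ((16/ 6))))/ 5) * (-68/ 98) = -276/ 49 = -5.63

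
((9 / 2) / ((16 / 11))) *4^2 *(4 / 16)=99 / 8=12.38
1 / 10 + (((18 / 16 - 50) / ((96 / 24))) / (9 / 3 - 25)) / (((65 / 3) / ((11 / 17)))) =97 / 832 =0.12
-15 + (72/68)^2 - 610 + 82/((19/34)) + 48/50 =-65367891/137275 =-476.18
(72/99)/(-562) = -4/3091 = -0.00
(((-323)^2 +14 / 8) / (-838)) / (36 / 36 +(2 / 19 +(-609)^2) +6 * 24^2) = -7929137 / 23840845248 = -0.00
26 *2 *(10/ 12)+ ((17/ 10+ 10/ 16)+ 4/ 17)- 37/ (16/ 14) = 13789/ 1020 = 13.52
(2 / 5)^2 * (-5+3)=-8 / 25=-0.32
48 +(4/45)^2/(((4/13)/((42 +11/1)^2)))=243268/2025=120.13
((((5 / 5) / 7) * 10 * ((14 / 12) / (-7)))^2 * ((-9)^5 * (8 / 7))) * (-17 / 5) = 4461480 / 343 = 13007.23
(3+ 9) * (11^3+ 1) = 15984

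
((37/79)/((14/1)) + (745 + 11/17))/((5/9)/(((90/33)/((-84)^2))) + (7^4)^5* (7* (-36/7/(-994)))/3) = 2986320705/3857796490962701294252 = 0.00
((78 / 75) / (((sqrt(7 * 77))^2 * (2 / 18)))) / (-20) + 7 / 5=188533 / 134750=1.40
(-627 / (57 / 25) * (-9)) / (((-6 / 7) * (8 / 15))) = -5414.06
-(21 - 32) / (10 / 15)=33 / 2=16.50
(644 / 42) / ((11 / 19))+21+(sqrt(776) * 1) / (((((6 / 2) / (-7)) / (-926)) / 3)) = 1567 / 33+12964 * sqrt(194) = 180615.11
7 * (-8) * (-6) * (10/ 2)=1680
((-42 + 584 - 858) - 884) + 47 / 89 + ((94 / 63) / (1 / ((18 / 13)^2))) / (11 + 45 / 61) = -22601102087 / 18846373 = -1199.23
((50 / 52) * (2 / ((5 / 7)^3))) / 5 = 343 / 325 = 1.06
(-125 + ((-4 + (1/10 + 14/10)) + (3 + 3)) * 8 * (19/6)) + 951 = 2744/3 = 914.67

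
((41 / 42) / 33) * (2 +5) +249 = 49343 / 198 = 249.21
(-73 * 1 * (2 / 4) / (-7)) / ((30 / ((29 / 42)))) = 2117 / 17640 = 0.12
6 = 6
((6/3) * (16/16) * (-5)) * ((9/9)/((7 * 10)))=-1/7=-0.14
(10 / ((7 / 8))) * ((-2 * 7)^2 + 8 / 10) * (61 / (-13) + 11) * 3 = 3873024 / 91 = 42560.70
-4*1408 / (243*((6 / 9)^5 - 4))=1408 / 235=5.99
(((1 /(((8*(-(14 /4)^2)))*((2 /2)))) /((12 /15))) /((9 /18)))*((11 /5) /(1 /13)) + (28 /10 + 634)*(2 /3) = 1245983 /2940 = 423.80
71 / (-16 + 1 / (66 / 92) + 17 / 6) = -1562 / 259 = -6.03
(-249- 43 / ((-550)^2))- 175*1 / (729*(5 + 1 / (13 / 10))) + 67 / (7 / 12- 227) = -40743563043127 / 163407172500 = -249.34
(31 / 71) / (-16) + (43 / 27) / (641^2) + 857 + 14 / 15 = 54058985177191 / 63012710160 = 857.91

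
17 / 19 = 0.89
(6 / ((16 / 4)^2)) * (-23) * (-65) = 560.62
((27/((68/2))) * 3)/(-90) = -9/340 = -0.03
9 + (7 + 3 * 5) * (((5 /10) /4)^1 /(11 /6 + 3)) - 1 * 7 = 149 /58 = 2.57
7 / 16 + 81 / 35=1541 / 560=2.75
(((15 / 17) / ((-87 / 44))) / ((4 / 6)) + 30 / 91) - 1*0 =-15240 / 44863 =-0.34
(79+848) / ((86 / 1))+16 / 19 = 18989 / 1634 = 11.62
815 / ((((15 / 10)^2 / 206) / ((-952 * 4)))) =-2557300480 / 9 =-284144497.78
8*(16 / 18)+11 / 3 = 97 / 9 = 10.78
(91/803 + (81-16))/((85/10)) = 104572/13651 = 7.66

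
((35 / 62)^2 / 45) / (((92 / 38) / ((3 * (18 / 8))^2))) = 377055 / 2829184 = 0.13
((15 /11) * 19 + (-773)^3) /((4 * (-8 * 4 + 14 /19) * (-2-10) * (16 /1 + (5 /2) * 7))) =-48267493619 /5253336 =-9187.97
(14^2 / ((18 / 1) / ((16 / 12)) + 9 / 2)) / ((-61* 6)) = -49 / 1647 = -0.03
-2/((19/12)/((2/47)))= -48/893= -0.05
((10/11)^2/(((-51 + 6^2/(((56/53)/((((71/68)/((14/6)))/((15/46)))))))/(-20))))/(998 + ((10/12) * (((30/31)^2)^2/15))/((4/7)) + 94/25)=384646496500000/98964383216394663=0.00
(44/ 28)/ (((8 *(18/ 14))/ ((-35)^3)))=-471625/ 72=-6550.35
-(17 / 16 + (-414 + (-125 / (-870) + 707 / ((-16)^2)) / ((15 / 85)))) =26490779 / 66816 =396.47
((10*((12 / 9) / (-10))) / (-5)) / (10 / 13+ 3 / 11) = 572 / 2235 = 0.26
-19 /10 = -1.90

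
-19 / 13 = -1.46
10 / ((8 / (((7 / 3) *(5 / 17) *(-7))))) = -1225 / 204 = -6.00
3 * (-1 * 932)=-2796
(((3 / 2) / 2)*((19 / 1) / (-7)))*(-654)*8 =74556 / 7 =10650.86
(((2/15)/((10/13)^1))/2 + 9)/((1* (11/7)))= 9541/1650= 5.78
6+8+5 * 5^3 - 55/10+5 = 1277/2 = 638.50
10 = 10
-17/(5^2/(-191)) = 3247/25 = 129.88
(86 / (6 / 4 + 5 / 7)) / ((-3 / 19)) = -22876 / 93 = -245.98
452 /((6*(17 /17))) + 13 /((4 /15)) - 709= -7019 /12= -584.92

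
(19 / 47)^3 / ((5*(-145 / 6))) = -41154 / 75271675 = -0.00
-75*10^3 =-75000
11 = 11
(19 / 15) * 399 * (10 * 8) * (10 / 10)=40432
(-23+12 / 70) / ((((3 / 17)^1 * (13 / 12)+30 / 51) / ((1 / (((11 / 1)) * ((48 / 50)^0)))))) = -54332 / 20405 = -2.66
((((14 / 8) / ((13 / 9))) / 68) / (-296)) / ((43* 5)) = -63 / 225031040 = -0.00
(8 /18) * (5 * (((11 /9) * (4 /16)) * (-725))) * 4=-159500 /81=-1969.14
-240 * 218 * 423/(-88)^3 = 691605/21296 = 32.48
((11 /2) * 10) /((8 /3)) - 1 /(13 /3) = 20.39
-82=-82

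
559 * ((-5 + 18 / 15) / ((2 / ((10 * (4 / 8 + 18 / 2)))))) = -100899.50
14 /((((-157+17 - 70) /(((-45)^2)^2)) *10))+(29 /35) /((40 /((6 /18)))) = -114817471 /4200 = -27337.49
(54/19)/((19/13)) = 702/361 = 1.94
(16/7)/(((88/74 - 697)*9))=-592/1621935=-0.00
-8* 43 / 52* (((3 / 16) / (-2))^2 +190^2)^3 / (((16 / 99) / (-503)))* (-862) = -46619831364429369583353660522129 / 55834574848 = -834963487970380714008.33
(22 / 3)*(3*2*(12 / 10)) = 264 / 5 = 52.80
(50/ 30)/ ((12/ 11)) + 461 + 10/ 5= 16723/ 36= 464.53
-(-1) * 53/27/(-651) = -53/17577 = -0.00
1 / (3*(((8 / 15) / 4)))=5 / 2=2.50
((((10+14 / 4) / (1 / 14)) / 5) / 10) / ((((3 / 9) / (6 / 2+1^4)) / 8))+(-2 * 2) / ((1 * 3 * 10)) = 27206 / 75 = 362.75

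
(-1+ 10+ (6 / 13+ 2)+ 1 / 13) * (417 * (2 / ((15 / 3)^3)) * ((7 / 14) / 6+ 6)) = 30441 / 65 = 468.32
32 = 32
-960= -960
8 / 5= 1.60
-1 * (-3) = 3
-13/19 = -0.68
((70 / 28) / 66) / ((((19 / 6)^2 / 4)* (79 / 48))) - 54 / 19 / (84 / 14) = -0.46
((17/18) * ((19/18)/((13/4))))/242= 323/254826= 0.00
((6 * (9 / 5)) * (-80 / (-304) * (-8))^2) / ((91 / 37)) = 639360 / 32851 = 19.46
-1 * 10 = -10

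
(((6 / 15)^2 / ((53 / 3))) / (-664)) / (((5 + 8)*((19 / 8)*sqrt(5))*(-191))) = 12*sqrt(5) / 25941452875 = 0.00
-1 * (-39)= 39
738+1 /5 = 3691 /5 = 738.20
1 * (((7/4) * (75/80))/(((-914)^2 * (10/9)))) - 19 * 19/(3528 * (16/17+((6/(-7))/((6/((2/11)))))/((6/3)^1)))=-902306777347/8185009512960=-0.11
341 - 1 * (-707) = 1048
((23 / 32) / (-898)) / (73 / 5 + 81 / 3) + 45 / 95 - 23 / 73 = 1314799855 / 8290221056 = 0.16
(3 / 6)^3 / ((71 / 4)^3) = 8 / 357911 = 0.00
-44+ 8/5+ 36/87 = -6088/145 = -41.99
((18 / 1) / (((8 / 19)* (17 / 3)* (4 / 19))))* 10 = 48735 / 136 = 358.35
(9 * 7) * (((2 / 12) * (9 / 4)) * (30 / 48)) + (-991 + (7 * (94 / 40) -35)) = -318331 / 320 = -994.78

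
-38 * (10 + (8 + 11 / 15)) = -10678 / 15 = -711.87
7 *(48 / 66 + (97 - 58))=3059 / 11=278.09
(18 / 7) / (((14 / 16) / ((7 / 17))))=144 / 119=1.21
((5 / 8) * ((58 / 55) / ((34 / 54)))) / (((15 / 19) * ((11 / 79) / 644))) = 63073521 / 10285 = 6132.57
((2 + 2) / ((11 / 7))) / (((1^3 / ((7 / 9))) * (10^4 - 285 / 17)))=476 / 2400255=0.00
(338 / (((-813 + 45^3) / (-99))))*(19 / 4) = -105963 / 60208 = -1.76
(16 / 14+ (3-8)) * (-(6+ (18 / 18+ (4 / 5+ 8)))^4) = 1051652187 / 4375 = 240377.64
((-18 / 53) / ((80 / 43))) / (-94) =387 / 199280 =0.00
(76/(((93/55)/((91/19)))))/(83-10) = 20020/6789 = 2.95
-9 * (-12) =108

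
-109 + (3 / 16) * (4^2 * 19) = -52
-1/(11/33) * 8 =-24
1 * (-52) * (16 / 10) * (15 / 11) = -1248 / 11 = -113.45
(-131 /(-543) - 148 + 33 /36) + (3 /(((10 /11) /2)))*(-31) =-3816661 /10860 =-351.44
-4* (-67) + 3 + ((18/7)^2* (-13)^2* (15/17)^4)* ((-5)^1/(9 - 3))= -1200943391/4092529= -293.45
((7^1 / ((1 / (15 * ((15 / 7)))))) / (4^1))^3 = 11390625 / 64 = 177978.52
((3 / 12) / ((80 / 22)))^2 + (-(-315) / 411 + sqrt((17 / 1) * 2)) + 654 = sqrt(34) + 2296413377 / 3507200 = 660.60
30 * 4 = 120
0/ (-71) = 0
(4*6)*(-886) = -21264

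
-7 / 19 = -0.37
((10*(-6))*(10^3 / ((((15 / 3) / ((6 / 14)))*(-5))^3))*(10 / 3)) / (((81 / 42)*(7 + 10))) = 128 / 4165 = 0.03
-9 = -9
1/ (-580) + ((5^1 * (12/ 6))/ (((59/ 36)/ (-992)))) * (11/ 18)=-126579259/ 34220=-3698.98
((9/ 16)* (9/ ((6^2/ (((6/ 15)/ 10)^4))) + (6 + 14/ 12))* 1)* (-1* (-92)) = 2317968957/ 6250000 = 370.88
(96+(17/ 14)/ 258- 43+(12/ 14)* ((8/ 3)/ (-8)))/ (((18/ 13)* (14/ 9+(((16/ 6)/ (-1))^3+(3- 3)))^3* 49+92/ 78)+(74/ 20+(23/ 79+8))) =-101832118245/ 691240552349822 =-0.00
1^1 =1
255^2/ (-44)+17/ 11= -64957/ 44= -1476.30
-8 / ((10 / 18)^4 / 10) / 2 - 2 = -52738 / 125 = -421.90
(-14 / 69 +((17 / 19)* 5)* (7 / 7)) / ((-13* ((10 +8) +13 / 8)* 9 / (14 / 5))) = -627088 / 120408795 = -0.01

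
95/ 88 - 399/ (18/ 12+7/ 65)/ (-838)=50725/ 36872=1.38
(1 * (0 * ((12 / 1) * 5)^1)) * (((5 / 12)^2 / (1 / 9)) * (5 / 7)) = 0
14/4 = 7/2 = 3.50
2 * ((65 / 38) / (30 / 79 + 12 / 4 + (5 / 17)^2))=1484015 / 1503622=0.99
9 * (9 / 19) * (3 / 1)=243 / 19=12.79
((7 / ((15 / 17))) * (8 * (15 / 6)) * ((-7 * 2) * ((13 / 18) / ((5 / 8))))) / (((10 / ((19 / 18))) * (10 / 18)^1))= -1646008 / 3375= -487.71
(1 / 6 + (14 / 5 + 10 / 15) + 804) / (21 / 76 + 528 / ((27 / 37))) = 1.12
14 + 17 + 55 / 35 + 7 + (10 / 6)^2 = 2668 / 63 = 42.35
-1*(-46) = 46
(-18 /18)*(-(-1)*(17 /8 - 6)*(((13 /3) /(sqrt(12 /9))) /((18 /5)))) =2015*sqrt(3) /864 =4.04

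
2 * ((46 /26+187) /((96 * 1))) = 409 /104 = 3.93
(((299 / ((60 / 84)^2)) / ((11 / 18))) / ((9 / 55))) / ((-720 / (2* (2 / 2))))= -14651 / 900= -16.28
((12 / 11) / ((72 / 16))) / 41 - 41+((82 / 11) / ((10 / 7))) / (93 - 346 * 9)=-279278042 / 6812355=-41.00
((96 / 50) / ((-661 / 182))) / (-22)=4368 / 181775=0.02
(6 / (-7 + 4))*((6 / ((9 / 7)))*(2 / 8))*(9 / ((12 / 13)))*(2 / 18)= -91 / 36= -2.53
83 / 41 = 2.02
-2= -2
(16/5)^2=256/25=10.24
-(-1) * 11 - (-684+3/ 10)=6947/ 10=694.70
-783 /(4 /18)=-7047 /2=-3523.50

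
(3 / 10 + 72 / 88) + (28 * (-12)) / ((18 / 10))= -61231 / 330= -185.55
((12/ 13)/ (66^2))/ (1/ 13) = 1/ 363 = 0.00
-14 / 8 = -7 / 4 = -1.75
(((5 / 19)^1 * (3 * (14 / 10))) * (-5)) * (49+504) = -58065 / 19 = -3056.05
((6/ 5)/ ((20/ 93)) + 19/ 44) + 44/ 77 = 50691/ 7700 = 6.58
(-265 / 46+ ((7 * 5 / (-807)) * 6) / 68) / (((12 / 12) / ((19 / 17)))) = -11520175 / 1788043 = -6.44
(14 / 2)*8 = 56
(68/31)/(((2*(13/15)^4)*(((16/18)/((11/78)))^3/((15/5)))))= 92784841875/3983777847296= 0.02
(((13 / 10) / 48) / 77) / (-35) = -13 / 1293600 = -0.00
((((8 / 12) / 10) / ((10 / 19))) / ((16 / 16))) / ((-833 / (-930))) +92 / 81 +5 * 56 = 94893089 / 337365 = 281.28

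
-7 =-7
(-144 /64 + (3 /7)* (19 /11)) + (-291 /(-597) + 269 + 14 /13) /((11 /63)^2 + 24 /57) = 16216488449895 /27131700596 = 597.70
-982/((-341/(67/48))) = 32897/8184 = 4.02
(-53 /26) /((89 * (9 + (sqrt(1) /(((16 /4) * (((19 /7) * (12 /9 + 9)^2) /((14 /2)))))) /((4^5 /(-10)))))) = -990952448 /389385669231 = -0.00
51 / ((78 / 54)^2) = 4131 / 169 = 24.44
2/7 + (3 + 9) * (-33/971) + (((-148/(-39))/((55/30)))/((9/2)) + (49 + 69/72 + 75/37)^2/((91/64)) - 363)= 6139445214074/3991884897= 1537.98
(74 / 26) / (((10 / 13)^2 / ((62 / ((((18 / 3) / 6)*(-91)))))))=-1147 / 350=-3.28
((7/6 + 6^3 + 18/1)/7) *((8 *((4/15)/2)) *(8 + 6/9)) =293488/945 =310.57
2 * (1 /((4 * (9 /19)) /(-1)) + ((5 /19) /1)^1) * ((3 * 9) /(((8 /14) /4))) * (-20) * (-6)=-12003.16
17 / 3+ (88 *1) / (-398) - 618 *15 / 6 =-919114 / 597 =-1539.55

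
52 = 52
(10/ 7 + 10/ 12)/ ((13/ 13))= 95/ 42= 2.26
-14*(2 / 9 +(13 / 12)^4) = -232183 / 10368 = -22.39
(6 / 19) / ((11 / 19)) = 6 / 11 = 0.55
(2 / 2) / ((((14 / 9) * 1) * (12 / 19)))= 57 / 56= 1.02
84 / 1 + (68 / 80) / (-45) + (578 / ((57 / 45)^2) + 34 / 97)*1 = 14011101511 / 31515300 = 444.58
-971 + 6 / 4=-1939 / 2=-969.50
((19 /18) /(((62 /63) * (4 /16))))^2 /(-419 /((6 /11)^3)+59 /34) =-64954008 /9104841701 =-0.01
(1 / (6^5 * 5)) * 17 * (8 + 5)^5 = 6311981 / 38880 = 162.35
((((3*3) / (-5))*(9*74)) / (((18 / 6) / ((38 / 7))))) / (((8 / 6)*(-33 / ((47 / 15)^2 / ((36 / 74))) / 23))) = 1321540877 / 57750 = 22883.82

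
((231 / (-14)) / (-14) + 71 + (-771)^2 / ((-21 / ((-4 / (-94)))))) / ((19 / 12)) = -235293 / 329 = -715.18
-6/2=-3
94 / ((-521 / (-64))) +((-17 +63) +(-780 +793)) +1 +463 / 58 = 2403231 / 30218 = 79.53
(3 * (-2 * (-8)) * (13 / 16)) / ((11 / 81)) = 3159 / 11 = 287.18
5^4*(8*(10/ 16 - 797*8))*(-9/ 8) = 286891875/ 8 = 35861484.38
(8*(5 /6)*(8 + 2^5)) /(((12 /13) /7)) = 18200 /9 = 2022.22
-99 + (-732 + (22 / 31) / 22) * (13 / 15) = -341018 / 465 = -733.37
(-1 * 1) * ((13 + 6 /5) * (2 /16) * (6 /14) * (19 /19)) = -213 /280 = -0.76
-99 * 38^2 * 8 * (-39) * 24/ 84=89204544/ 7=12743506.29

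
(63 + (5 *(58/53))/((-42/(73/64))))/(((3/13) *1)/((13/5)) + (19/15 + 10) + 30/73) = 276165657235/51700850432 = 5.34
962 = 962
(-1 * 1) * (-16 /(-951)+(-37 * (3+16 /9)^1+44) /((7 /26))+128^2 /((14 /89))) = -2070239210 /19971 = -103662.27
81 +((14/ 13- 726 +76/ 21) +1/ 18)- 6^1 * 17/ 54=-116869/ 182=-642.14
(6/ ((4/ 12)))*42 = 756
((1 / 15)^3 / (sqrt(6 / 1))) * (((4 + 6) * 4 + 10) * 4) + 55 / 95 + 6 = 4 * sqrt(6) / 405 + 125 / 19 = 6.60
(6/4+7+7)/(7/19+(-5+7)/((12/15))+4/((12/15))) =589/299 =1.97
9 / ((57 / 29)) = 87 / 19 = 4.58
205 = 205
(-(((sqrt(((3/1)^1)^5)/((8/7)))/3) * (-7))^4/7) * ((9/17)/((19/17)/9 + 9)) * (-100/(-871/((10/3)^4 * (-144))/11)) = 928686278953125/4863664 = 190943757.41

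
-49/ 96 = -0.51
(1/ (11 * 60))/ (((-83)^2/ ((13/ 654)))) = 0.00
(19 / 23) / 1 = 19 / 23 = 0.83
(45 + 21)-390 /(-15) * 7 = 248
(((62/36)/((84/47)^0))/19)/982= 31/335844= 0.00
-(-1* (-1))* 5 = -5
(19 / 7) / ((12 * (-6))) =-19 / 504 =-0.04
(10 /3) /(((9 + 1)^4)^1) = 1 /3000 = 0.00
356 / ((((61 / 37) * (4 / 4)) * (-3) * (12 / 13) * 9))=-42809 / 4941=-8.66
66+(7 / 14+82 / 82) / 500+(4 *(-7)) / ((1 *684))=11279513 / 171000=65.96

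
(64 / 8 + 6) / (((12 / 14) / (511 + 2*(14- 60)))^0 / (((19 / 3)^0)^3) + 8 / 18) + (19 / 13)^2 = 1999 / 169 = 11.83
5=5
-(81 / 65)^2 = -6561 / 4225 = -1.55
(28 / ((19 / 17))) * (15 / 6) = 1190 / 19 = 62.63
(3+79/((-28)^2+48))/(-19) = -2575/15808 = -0.16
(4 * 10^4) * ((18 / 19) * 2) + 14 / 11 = 15840266 / 209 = 75790.75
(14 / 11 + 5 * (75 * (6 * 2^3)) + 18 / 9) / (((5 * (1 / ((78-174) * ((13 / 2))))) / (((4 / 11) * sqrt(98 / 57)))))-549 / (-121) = 549 / 121-1153361664 * sqrt(114) / 11495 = -1071290.18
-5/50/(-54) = 1/540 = 0.00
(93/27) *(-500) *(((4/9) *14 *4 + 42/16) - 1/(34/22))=-127429375/2754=-46270.65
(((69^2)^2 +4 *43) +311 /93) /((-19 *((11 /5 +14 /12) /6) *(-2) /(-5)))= -316208784000 /59489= -5315416.03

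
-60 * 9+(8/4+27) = -511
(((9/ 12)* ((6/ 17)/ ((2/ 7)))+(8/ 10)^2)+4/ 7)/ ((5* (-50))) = -25441/ 2975000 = -0.01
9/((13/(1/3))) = 3/13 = 0.23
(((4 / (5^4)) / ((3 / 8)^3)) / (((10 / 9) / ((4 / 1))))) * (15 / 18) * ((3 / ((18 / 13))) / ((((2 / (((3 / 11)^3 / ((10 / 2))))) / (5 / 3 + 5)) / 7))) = 186368 / 2495625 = 0.07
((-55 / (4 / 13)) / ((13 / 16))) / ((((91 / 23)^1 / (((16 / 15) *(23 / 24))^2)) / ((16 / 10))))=-92.97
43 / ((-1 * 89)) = -43 / 89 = -0.48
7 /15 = 0.47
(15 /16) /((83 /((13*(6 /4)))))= 585 /2656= 0.22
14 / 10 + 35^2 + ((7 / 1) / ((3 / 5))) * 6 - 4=6462 / 5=1292.40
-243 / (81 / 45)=-135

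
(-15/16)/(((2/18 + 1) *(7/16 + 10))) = -27/334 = -0.08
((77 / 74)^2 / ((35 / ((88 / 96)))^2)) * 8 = 14641 / 2464200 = 0.01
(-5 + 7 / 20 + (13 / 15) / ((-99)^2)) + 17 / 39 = -32215211 / 7644780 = -4.21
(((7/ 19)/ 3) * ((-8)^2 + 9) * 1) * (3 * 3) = 1533/ 19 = 80.68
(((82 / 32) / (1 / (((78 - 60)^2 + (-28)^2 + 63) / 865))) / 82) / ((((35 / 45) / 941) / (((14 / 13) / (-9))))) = -1101911 / 179920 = -6.12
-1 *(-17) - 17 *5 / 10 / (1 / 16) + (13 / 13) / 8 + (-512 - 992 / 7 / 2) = -39297 / 56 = -701.73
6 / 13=0.46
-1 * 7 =-7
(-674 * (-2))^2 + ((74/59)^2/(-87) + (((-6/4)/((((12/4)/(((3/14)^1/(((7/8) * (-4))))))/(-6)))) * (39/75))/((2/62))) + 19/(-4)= 2696480556630599/1483950300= 1817096.27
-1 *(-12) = 12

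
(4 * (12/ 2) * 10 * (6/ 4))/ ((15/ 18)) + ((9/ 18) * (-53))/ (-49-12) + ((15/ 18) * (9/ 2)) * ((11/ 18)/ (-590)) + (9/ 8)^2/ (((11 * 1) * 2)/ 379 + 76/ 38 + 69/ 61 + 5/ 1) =56593282105547/ 130825780608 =432.59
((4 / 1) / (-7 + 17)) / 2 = 1 / 5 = 0.20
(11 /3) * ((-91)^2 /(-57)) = -91091 /171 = -532.70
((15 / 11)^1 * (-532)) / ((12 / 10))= -6650 / 11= -604.55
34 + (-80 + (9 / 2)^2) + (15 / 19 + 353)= 24931 / 76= 328.04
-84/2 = -42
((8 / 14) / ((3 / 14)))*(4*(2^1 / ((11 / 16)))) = 31.03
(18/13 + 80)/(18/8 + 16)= 4232/949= 4.46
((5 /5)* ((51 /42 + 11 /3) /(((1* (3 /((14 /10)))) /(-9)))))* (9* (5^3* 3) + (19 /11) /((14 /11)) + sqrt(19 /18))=-1938029 /28 - 41* sqrt(38) /12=-69236.38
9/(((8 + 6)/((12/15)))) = 18/35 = 0.51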